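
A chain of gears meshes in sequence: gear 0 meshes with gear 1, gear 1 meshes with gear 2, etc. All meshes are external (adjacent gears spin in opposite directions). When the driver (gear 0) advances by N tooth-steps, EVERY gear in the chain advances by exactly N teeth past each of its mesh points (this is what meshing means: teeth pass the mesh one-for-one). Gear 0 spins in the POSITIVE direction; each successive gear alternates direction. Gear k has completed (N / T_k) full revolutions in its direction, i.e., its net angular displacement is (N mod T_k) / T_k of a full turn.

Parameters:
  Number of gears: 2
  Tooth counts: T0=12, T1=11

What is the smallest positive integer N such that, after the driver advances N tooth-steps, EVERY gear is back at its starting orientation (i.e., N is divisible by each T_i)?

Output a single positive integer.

Gear k returns to start when N is a multiple of T_k.
All gears at start simultaneously when N is a common multiple of [12, 11]; the smallest such N is lcm(12, 11).
Start: lcm = T0 = 12
Fold in T1=11: gcd(12, 11) = 1; lcm(12, 11) = 12 * 11 / 1 = 132 / 1 = 132
Full cycle length = 132

Answer: 132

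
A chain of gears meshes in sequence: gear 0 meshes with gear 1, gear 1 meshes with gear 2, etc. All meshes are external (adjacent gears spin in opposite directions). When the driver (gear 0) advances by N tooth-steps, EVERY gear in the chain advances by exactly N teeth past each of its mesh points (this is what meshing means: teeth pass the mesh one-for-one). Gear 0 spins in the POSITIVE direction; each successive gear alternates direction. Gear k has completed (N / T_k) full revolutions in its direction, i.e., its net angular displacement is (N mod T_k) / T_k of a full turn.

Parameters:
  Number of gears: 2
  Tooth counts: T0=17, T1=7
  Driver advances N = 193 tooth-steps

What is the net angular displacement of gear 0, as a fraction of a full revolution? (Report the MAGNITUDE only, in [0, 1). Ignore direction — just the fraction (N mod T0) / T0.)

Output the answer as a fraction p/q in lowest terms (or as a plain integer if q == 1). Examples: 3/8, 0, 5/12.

Answer: 6/17

Derivation:
Chain of 2 gears, tooth counts: [17, 7]
  gear 0: T0=17, direction=positive, advance = 193 mod 17 = 6 teeth = 6/17 turn
  gear 1: T1=7, direction=negative, advance = 193 mod 7 = 4 teeth = 4/7 turn
Gear 0: 193 mod 17 = 6
Fraction = 6 / 17 = 6/17 (gcd(6,17)=1) = 6/17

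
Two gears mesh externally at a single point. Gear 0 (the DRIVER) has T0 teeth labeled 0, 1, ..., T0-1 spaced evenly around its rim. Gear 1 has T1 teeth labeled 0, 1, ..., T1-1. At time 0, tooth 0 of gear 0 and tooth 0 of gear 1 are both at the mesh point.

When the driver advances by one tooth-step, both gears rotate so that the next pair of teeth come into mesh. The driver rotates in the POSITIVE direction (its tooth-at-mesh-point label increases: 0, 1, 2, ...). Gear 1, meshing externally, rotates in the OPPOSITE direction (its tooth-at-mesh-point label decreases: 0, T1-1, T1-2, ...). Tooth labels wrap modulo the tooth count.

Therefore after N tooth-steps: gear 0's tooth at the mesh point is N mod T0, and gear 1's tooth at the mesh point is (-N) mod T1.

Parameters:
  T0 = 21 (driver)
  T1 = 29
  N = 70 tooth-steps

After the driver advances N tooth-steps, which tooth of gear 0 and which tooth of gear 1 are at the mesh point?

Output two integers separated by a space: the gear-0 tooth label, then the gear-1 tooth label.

Gear 0 (driver, T0=21): tooth at mesh = N mod T0
  70 = 3 * 21 + 7, so 70 mod 21 = 7
  gear 0 tooth = 7
Gear 1 (driven, T1=29): tooth at mesh = (-N) mod T1
  70 = 2 * 29 + 12, so 70 mod 29 = 12
  (-70) mod 29 = (-12) mod 29 = 29 - 12 = 17
Mesh after 70 steps: gear-0 tooth 7 meets gear-1 tooth 17

Answer: 7 17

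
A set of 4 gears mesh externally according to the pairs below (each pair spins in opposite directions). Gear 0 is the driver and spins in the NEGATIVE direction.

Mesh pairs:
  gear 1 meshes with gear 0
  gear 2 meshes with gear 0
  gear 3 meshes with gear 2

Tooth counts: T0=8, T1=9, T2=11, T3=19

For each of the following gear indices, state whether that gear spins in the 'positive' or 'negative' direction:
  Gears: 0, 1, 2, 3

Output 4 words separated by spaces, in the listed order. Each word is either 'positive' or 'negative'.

Answer: negative positive positive negative

Derivation:
Gear 0 (driver): negative (depth 0)
  gear 1: meshes with gear 0 -> depth 1 -> positive (opposite of gear 0)
  gear 2: meshes with gear 0 -> depth 1 -> positive (opposite of gear 0)
  gear 3: meshes with gear 2 -> depth 2 -> negative (opposite of gear 2)
Queried indices 0, 1, 2, 3 -> negative, positive, positive, negative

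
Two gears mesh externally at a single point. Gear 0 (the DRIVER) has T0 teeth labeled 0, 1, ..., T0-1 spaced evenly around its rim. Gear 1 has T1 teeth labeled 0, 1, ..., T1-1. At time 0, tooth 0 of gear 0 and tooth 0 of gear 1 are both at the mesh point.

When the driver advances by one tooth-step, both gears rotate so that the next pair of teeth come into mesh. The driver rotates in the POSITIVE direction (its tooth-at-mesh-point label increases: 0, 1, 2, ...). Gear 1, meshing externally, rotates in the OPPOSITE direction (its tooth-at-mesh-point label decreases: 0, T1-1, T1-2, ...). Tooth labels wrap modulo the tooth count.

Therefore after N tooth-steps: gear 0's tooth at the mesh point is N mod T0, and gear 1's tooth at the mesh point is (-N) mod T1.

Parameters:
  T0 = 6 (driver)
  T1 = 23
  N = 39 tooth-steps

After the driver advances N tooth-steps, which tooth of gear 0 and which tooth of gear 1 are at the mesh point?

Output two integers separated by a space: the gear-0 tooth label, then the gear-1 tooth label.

Gear 0 (driver, T0=6): tooth at mesh = N mod T0
  39 = 6 * 6 + 3, so 39 mod 6 = 3
  gear 0 tooth = 3
Gear 1 (driven, T1=23): tooth at mesh = (-N) mod T1
  39 = 1 * 23 + 16, so 39 mod 23 = 16
  (-39) mod 23 = (-16) mod 23 = 23 - 16 = 7
Mesh after 39 steps: gear-0 tooth 3 meets gear-1 tooth 7

Answer: 3 7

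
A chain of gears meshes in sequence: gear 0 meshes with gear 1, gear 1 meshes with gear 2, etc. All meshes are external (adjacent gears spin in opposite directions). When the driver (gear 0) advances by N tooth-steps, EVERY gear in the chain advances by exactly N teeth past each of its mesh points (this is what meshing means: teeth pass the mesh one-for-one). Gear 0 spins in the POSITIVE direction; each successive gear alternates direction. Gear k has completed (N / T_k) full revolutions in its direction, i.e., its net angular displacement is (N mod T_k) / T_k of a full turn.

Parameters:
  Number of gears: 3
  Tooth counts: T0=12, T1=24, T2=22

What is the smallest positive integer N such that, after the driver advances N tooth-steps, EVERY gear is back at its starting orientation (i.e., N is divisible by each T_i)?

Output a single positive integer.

Gear k returns to start when N is a multiple of T_k.
All gears at start simultaneously when N is a common multiple of [12, 24, 22]; the smallest such N is lcm(12, 24, 22).
Start: lcm = T0 = 12
Fold in T1=24: gcd(12, 24) = 12; lcm(12, 24) = 12 * 24 / 12 = 288 / 12 = 24
Fold in T2=22: gcd(24, 22) = 2; lcm(24, 22) = 24 * 22 / 2 = 528 / 2 = 264
Full cycle length = 264

Answer: 264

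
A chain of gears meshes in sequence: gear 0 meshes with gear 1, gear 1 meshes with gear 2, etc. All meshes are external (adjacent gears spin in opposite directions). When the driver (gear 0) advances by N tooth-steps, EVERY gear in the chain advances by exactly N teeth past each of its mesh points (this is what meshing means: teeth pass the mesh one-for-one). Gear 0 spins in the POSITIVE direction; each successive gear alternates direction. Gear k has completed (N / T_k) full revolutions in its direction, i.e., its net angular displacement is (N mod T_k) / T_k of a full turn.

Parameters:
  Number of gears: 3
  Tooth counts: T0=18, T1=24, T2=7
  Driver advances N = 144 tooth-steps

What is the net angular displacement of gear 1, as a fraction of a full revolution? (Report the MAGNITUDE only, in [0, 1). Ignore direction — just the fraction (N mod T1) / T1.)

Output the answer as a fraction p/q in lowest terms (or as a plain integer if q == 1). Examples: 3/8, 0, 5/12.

Chain of 3 gears, tooth counts: [18, 24, 7]
  gear 0: T0=18, direction=positive, advance = 144 mod 18 = 0 teeth = 0/18 turn
  gear 1: T1=24, direction=negative, advance = 144 mod 24 = 0 teeth = 0/24 turn
  gear 2: T2=7, direction=positive, advance = 144 mod 7 = 4 teeth = 4/7 turn
Gear 1: 144 mod 24 = 0
Fraction = 0 / 24 = 0/1 (gcd(0,24)=24) = 0

Answer: 0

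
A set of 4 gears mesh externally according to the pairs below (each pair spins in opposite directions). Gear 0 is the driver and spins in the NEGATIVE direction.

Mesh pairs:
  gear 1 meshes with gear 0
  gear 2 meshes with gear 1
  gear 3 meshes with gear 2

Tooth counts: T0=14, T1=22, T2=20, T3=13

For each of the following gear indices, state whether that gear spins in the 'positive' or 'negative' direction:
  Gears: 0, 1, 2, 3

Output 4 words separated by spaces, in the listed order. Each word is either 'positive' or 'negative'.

Gear 0 (driver): negative (depth 0)
  gear 1: meshes with gear 0 -> depth 1 -> positive (opposite of gear 0)
  gear 2: meshes with gear 1 -> depth 2 -> negative (opposite of gear 1)
  gear 3: meshes with gear 2 -> depth 3 -> positive (opposite of gear 2)
Queried indices 0, 1, 2, 3 -> negative, positive, negative, positive

Answer: negative positive negative positive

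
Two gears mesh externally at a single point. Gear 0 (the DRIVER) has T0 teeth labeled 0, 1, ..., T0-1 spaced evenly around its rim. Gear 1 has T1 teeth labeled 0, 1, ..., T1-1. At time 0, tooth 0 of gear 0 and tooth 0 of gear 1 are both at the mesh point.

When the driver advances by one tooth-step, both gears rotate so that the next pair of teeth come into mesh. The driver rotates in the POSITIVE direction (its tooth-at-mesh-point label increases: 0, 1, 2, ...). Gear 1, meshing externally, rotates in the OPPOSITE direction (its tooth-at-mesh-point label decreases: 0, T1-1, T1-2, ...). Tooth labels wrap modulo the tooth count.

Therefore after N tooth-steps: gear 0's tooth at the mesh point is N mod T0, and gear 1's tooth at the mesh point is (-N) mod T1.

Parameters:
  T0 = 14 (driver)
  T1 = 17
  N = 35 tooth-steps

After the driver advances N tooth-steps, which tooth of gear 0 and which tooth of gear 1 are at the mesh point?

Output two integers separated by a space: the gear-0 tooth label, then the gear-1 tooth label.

Answer: 7 16

Derivation:
Gear 0 (driver, T0=14): tooth at mesh = N mod T0
  35 = 2 * 14 + 7, so 35 mod 14 = 7
  gear 0 tooth = 7
Gear 1 (driven, T1=17): tooth at mesh = (-N) mod T1
  35 = 2 * 17 + 1, so 35 mod 17 = 1
  (-35) mod 17 = (-1) mod 17 = 17 - 1 = 16
Mesh after 35 steps: gear-0 tooth 7 meets gear-1 tooth 16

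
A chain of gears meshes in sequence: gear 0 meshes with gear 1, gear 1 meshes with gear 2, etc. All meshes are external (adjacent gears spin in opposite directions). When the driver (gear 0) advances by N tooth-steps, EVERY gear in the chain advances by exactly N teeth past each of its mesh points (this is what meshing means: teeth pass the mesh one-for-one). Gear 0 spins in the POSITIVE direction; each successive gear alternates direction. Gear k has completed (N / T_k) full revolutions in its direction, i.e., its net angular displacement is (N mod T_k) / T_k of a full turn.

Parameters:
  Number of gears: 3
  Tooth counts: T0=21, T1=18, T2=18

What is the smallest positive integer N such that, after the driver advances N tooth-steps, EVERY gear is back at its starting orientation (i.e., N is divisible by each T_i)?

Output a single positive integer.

Answer: 126

Derivation:
Gear k returns to start when N is a multiple of T_k.
All gears at start simultaneously when N is a common multiple of [21, 18, 18]; the smallest such N is lcm(21, 18, 18).
Start: lcm = T0 = 21
Fold in T1=18: gcd(21, 18) = 3; lcm(21, 18) = 21 * 18 / 3 = 378 / 3 = 126
Fold in T2=18: gcd(126, 18) = 18; lcm(126, 18) = 126 * 18 / 18 = 2268 / 18 = 126
Full cycle length = 126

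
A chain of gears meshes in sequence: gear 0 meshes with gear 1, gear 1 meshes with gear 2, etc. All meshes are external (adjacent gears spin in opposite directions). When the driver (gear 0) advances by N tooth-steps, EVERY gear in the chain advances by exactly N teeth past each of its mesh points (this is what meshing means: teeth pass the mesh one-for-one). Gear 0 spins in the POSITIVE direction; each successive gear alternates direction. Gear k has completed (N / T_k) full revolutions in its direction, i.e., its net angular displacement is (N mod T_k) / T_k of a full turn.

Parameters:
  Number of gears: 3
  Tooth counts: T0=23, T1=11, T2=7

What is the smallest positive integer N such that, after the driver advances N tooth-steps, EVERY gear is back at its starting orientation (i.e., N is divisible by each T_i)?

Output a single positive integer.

Gear k returns to start when N is a multiple of T_k.
All gears at start simultaneously when N is a common multiple of [23, 11, 7]; the smallest such N is lcm(23, 11, 7).
Start: lcm = T0 = 23
Fold in T1=11: gcd(23, 11) = 1; lcm(23, 11) = 23 * 11 / 1 = 253 / 1 = 253
Fold in T2=7: gcd(253, 7) = 1; lcm(253, 7) = 253 * 7 / 1 = 1771 / 1 = 1771
Full cycle length = 1771

Answer: 1771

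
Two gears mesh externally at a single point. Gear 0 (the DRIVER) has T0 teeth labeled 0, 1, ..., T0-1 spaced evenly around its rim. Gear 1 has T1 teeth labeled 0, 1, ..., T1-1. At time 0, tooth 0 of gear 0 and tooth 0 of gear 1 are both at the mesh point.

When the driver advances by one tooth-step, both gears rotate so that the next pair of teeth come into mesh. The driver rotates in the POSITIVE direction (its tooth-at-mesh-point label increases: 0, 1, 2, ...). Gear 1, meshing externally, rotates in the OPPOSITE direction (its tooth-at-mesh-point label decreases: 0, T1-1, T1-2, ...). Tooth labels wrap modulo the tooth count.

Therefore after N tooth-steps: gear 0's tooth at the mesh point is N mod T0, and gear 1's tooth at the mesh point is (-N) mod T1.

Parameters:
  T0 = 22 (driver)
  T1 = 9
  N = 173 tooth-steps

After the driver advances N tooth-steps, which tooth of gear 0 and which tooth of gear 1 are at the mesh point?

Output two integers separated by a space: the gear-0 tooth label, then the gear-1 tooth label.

Answer: 19 7

Derivation:
Gear 0 (driver, T0=22): tooth at mesh = N mod T0
  173 = 7 * 22 + 19, so 173 mod 22 = 19
  gear 0 tooth = 19
Gear 1 (driven, T1=9): tooth at mesh = (-N) mod T1
  173 = 19 * 9 + 2, so 173 mod 9 = 2
  (-173) mod 9 = (-2) mod 9 = 9 - 2 = 7
Mesh after 173 steps: gear-0 tooth 19 meets gear-1 tooth 7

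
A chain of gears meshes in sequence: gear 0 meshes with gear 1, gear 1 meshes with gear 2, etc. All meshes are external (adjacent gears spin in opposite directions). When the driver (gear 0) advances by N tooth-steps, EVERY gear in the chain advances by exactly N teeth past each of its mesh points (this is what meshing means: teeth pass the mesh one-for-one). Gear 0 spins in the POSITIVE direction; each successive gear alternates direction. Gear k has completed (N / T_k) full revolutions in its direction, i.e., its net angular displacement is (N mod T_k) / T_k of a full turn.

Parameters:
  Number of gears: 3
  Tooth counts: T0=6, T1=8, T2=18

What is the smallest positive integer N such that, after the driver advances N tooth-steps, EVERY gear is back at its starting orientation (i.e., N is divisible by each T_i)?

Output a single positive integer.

Gear k returns to start when N is a multiple of T_k.
All gears at start simultaneously when N is a common multiple of [6, 8, 18]; the smallest such N is lcm(6, 8, 18).
Start: lcm = T0 = 6
Fold in T1=8: gcd(6, 8) = 2; lcm(6, 8) = 6 * 8 / 2 = 48 / 2 = 24
Fold in T2=18: gcd(24, 18) = 6; lcm(24, 18) = 24 * 18 / 6 = 432 / 6 = 72
Full cycle length = 72

Answer: 72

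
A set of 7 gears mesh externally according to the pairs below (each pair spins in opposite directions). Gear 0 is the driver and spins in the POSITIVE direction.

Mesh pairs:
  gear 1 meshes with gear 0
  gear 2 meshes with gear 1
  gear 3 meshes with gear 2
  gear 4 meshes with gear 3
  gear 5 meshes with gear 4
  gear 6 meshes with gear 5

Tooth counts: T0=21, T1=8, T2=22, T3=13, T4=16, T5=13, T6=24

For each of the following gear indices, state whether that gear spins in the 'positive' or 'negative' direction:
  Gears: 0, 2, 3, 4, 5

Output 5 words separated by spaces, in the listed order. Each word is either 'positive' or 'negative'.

Gear 0 (driver): positive (depth 0)
  gear 1: meshes with gear 0 -> depth 1 -> negative (opposite of gear 0)
  gear 2: meshes with gear 1 -> depth 2 -> positive (opposite of gear 1)
  gear 3: meshes with gear 2 -> depth 3 -> negative (opposite of gear 2)
  gear 4: meshes with gear 3 -> depth 4 -> positive (opposite of gear 3)
  gear 5: meshes with gear 4 -> depth 5 -> negative (opposite of gear 4)
  gear 6: meshes with gear 5 -> depth 6 -> positive (opposite of gear 5)
Queried indices 0, 2, 3, 4, 5 -> positive, positive, negative, positive, negative

Answer: positive positive negative positive negative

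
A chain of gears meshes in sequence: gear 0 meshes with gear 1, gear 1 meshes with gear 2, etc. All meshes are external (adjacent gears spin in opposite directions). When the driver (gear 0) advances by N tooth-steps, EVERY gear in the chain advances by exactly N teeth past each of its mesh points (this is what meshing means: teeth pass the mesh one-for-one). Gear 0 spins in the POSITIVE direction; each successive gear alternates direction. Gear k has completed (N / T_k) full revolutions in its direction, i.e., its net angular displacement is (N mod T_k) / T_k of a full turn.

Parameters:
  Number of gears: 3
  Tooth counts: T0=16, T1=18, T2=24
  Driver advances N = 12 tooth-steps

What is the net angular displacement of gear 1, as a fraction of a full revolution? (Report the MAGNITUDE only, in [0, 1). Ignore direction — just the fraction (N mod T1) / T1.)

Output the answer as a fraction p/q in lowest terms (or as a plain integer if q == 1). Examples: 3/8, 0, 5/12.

Chain of 3 gears, tooth counts: [16, 18, 24]
  gear 0: T0=16, direction=positive, advance = 12 mod 16 = 12 teeth = 12/16 turn
  gear 1: T1=18, direction=negative, advance = 12 mod 18 = 12 teeth = 12/18 turn
  gear 2: T2=24, direction=positive, advance = 12 mod 24 = 12 teeth = 12/24 turn
Gear 1: 12 mod 18 = 12
Fraction = 12 / 18 = 2/3 (gcd(12,18)=6) = 2/3

Answer: 2/3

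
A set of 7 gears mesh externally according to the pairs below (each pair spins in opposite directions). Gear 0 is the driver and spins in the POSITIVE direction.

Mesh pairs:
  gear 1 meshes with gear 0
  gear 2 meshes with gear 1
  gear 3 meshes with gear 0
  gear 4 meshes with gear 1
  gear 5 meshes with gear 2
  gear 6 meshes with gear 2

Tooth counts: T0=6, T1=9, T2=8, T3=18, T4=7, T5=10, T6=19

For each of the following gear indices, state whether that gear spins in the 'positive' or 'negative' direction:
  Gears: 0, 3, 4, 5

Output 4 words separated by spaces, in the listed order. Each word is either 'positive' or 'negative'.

Answer: positive negative positive negative

Derivation:
Gear 0 (driver): positive (depth 0)
  gear 1: meshes with gear 0 -> depth 1 -> negative (opposite of gear 0)
  gear 2: meshes with gear 1 -> depth 2 -> positive (opposite of gear 1)
  gear 3: meshes with gear 0 -> depth 1 -> negative (opposite of gear 0)
  gear 4: meshes with gear 1 -> depth 2 -> positive (opposite of gear 1)
  gear 5: meshes with gear 2 -> depth 3 -> negative (opposite of gear 2)
  gear 6: meshes with gear 2 -> depth 3 -> negative (opposite of gear 2)
Queried indices 0, 3, 4, 5 -> positive, negative, positive, negative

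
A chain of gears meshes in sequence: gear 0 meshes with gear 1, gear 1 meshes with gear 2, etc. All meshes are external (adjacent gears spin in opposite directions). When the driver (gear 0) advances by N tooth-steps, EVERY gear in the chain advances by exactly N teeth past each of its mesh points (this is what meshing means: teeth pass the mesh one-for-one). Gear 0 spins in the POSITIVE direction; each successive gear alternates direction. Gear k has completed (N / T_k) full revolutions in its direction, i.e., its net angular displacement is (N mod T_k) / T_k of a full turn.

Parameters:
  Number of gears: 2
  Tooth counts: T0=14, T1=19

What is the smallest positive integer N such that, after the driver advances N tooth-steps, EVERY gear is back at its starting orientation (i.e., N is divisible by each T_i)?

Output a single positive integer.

Gear k returns to start when N is a multiple of T_k.
All gears at start simultaneously when N is a common multiple of [14, 19]; the smallest such N is lcm(14, 19).
Start: lcm = T0 = 14
Fold in T1=19: gcd(14, 19) = 1; lcm(14, 19) = 14 * 19 / 1 = 266 / 1 = 266
Full cycle length = 266

Answer: 266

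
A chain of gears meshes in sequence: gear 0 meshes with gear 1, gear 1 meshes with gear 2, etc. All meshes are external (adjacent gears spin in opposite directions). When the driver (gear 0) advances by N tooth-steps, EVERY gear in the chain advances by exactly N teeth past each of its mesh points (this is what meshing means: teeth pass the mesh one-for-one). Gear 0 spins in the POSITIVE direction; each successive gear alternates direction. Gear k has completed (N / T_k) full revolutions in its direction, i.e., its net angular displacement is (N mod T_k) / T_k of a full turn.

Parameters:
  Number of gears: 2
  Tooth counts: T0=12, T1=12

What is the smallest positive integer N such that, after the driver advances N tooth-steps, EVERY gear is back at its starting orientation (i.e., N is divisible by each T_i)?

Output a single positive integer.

Gear k returns to start when N is a multiple of T_k.
All gears at start simultaneously when N is a common multiple of [12, 12]; the smallest such N is lcm(12, 12).
Start: lcm = T0 = 12
Fold in T1=12: gcd(12, 12) = 12; lcm(12, 12) = 12 * 12 / 12 = 144 / 12 = 12
Full cycle length = 12

Answer: 12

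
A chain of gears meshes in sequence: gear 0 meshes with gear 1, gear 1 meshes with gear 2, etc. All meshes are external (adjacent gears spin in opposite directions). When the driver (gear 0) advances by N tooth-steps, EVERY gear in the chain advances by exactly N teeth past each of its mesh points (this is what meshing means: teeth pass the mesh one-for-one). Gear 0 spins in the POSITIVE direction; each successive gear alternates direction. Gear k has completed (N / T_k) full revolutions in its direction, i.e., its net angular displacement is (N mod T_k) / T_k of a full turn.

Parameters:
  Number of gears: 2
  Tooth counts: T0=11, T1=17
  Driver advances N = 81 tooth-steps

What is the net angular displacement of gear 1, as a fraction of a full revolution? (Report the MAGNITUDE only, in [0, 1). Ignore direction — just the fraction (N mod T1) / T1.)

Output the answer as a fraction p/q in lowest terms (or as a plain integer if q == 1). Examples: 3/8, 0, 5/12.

Answer: 13/17

Derivation:
Chain of 2 gears, tooth counts: [11, 17]
  gear 0: T0=11, direction=positive, advance = 81 mod 11 = 4 teeth = 4/11 turn
  gear 1: T1=17, direction=negative, advance = 81 mod 17 = 13 teeth = 13/17 turn
Gear 1: 81 mod 17 = 13
Fraction = 13 / 17 = 13/17 (gcd(13,17)=1) = 13/17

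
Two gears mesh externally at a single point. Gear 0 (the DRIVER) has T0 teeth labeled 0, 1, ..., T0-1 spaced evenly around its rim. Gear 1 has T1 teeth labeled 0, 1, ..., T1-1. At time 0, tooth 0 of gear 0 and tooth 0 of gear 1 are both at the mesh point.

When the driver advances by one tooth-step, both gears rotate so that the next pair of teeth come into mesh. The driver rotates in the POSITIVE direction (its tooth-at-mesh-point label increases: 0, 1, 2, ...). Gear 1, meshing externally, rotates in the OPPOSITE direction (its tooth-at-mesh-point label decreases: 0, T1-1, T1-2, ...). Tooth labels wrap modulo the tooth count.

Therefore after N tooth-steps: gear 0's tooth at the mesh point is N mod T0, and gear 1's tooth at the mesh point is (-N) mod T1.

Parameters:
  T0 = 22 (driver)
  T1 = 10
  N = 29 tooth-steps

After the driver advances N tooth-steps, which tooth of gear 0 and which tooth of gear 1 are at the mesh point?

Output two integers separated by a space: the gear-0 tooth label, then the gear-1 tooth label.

Answer: 7 1

Derivation:
Gear 0 (driver, T0=22): tooth at mesh = N mod T0
  29 = 1 * 22 + 7, so 29 mod 22 = 7
  gear 0 tooth = 7
Gear 1 (driven, T1=10): tooth at mesh = (-N) mod T1
  29 = 2 * 10 + 9, so 29 mod 10 = 9
  (-29) mod 10 = (-9) mod 10 = 10 - 9 = 1
Mesh after 29 steps: gear-0 tooth 7 meets gear-1 tooth 1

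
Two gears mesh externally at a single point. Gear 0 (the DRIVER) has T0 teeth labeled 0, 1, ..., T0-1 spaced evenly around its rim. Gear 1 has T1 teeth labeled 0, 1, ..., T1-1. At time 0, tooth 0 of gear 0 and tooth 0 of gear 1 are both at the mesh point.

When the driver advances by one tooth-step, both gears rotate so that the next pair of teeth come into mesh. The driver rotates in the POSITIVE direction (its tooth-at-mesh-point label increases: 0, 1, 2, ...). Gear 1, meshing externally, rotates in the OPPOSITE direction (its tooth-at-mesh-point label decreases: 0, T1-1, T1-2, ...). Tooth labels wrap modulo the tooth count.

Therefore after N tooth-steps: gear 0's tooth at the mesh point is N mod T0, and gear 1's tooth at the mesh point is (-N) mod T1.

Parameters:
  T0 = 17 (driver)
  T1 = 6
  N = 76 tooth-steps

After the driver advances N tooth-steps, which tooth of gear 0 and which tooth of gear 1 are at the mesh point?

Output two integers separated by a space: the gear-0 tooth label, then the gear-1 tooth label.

Gear 0 (driver, T0=17): tooth at mesh = N mod T0
  76 = 4 * 17 + 8, so 76 mod 17 = 8
  gear 0 tooth = 8
Gear 1 (driven, T1=6): tooth at mesh = (-N) mod T1
  76 = 12 * 6 + 4, so 76 mod 6 = 4
  (-76) mod 6 = (-4) mod 6 = 6 - 4 = 2
Mesh after 76 steps: gear-0 tooth 8 meets gear-1 tooth 2

Answer: 8 2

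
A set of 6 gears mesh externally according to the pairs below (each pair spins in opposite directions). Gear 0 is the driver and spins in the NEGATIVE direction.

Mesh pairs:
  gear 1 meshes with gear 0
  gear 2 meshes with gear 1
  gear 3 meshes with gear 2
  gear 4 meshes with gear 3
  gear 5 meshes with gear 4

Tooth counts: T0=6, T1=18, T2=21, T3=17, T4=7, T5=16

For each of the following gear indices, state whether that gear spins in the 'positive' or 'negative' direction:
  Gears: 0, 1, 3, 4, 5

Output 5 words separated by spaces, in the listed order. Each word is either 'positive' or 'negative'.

Gear 0 (driver): negative (depth 0)
  gear 1: meshes with gear 0 -> depth 1 -> positive (opposite of gear 0)
  gear 2: meshes with gear 1 -> depth 2 -> negative (opposite of gear 1)
  gear 3: meshes with gear 2 -> depth 3 -> positive (opposite of gear 2)
  gear 4: meshes with gear 3 -> depth 4 -> negative (opposite of gear 3)
  gear 5: meshes with gear 4 -> depth 5 -> positive (opposite of gear 4)
Queried indices 0, 1, 3, 4, 5 -> negative, positive, positive, negative, positive

Answer: negative positive positive negative positive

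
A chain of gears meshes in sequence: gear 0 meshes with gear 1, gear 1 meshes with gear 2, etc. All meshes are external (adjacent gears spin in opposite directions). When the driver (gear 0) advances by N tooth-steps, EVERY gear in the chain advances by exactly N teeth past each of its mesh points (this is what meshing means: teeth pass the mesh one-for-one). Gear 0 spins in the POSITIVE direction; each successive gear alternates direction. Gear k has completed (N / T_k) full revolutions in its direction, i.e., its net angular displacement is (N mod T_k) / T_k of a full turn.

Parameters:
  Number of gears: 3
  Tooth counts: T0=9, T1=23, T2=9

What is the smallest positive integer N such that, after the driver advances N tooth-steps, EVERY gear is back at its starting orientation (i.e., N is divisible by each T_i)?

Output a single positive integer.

Gear k returns to start when N is a multiple of T_k.
All gears at start simultaneously when N is a common multiple of [9, 23, 9]; the smallest such N is lcm(9, 23, 9).
Start: lcm = T0 = 9
Fold in T1=23: gcd(9, 23) = 1; lcm(9, 23) = 9 * 23 / 1 = 207 / 1 = 207
Fold in T2=9: gcd(207, 9) = 9; lcm(207, 9) = 207 * 9 / 9 = 1863 / 9 = 207
Full cycle length = 207

Answer: 207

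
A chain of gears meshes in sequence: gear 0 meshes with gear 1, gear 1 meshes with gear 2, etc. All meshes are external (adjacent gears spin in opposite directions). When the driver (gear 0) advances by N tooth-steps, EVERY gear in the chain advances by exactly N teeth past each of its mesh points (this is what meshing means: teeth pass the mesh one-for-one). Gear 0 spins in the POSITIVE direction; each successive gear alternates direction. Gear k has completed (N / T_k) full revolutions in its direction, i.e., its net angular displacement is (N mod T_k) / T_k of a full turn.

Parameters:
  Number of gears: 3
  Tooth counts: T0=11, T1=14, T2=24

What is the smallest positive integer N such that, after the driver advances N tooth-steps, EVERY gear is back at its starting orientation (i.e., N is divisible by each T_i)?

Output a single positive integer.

Gear k returns to start when N is a multiple of T_k.
All gears at start simultaneously when N is a common multiple of [11, 14, 24]; the smallest such N is lcm(11, 14, 24).
Start: lcm = T0 = 11
Fold in T1=14: gcd(11, 14) = 1; lcm(11, 14) = 11 * 14 / 1 = 154 / 1 = 154
Fold in T2=24: gcd(154, 24) = 2; lcm(154, 24) = 154 * 24 / 2 = 3696 / 2 = 1848
Full cycle length = 1848

Answer: 1848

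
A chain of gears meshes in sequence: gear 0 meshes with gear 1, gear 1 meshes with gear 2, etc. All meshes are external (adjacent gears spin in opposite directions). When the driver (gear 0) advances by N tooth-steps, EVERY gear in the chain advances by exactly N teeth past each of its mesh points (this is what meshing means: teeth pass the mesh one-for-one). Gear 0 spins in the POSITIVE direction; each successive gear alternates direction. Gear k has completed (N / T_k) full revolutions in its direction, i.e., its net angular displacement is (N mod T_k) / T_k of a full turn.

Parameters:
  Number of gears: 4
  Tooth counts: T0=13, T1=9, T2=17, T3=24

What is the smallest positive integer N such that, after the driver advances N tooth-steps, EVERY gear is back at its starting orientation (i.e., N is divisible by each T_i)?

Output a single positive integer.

Gear k returns to start when N is a multiple of T_k.
All gears at start simultaneously when N is a common multiple of [13, 9, 17, 24]; the smallest such N is lcm(13, 9, 17, 24).
Start: lcm = T0 = 13
Fold in T1=9: gcd(13, 9) = 1; lcm(13, 9) = 13 * 9 / 1 = 117 / 1 = 117
Fold in T2=17: gcd(117, 17) = 1; lcm(117, 17) = 117 * 17 / 1 = 1989 / 1 = 1989
Fold in T3=24: gcd(1989, 24) = 3; lcm(1989, 24) = 1989 * 24 / 3 = 47736 / 3 = 15912
Full cycle length = 15912

Answer: 15912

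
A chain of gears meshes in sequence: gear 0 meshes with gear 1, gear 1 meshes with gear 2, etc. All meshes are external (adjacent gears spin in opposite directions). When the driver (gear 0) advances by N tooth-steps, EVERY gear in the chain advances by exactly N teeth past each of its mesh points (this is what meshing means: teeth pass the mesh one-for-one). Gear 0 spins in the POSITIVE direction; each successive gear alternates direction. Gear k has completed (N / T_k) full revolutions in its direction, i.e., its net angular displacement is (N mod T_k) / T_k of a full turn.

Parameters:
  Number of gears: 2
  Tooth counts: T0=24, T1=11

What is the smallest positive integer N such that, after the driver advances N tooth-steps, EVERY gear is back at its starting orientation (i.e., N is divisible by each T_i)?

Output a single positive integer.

Answer: 264

Derivation:
Gear k returns to start when N is a multiple of T_k.
All gears at start simultaneously when N is a common multiple of [24, 11]; the smallest such N is lcm(24, 11).
Start: lcm = T0 = 24
Fold in T1=11: gcd(24, 11) = 1; lcm(24, 11) = 24 * 11 / 1 = 264 / 1 = 264
Full cycle length = 264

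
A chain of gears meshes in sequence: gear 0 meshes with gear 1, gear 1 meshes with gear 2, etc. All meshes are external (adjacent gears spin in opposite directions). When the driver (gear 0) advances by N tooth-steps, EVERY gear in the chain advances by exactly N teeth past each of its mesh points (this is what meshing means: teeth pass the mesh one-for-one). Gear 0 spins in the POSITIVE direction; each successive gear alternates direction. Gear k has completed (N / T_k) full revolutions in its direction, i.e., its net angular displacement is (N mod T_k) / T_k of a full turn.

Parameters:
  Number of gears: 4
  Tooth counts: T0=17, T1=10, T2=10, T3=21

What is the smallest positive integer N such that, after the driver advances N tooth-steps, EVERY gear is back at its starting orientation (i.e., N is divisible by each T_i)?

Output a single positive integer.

Answer: 3570

Derivation:
Gear k returns to start when N is a multiple of T_k.
All gears at start simultaneously when N is a common multiple of [17, 10, 10, 21]; the smallest such N is lcm(17, 10, 10, 21).
Start: lcm = T0 = 17
Fold in T1=10: gcd(17, 10) = 1; lcm(17, 10) = 17 * 10 / 1 = 170 / 1 = 170
Fold in T2=10: gcd(170, 10) = 10; lcm(170, 10) = 170 * 10 / 10 = 1700 / 10 = 170
Fold in T3=21: gcd(170, 21) = 1; lcm(170, 21) = 170 * 21 / 1 = 3570 / 1 = 3570
Full cycle length = 3570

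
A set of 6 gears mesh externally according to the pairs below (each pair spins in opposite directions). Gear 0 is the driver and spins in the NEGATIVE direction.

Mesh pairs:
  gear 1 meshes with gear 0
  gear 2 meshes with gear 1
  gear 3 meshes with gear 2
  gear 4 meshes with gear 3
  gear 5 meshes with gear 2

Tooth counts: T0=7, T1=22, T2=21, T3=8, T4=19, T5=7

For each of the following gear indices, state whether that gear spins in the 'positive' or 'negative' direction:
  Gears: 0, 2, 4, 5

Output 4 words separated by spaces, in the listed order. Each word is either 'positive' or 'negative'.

Answer: negative negative negative positive

Derivation:
Gear 0 (driver): negative (depth 0)
  gear 1: meshes with gear 0 -> depth 1 -> positive (opposite of gear 0)
  gear 2: meshes with gear 1 -> depth 2 -> negative (opposite of gear 1)
  gear 3: meshes with gear 2 -> depth 3 -> positive (opposite of gear 2)
  gear 4: meshes with gear 3 -> depth 4 -> negative (opposite of gear 3)
  gear 5: meshes with gear 2 -> depth 3 -> positive (opposite of gear 2)
Queried indices 0, 2, 4, 5 -> negative, negative, negative, positive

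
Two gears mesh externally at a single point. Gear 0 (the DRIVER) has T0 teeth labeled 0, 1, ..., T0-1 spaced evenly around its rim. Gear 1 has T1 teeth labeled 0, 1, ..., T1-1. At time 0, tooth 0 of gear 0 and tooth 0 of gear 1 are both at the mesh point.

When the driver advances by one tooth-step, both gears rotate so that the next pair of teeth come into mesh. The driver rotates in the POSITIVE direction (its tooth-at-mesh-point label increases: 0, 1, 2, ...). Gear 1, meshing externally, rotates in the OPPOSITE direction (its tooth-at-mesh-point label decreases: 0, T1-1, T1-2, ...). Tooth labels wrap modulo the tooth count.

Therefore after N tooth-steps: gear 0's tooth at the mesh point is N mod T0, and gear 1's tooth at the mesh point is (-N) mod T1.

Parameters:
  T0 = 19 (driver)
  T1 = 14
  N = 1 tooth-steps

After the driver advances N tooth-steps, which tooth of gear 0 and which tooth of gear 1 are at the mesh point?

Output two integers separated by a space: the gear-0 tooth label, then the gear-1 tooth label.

Answer: 1 13

Derivation:
Gear 0 (driver, T0=19): tooth at mesh = N mod T0
  1 = 0 * 19 + 1, so 1 mod 19 = 1
  gear 0 tooth = 1
Gear 1 (driven, T1=14): tooth at mesh = (-N) mod T1
  1 = 0 * 14 + 1, so 1 mod 14 = 1
  (-1) mod 14 = (-1) mod 14 = 14 - 1 = 13
Mesh after 1 steps: gear-0 tooth 1 meets gear-1 tooth 13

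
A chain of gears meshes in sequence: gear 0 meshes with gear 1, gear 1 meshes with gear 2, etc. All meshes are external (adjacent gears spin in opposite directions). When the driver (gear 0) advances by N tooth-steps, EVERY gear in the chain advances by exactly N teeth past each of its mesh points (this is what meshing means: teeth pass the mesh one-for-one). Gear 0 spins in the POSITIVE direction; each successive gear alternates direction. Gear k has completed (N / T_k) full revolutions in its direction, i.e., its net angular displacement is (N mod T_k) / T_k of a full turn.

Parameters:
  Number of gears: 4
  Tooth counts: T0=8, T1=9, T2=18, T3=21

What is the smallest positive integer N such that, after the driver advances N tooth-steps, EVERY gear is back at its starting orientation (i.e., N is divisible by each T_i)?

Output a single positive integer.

Gear k returns to start when N is a multiple of T_k.
All gears at start simultaneously when N is a common multiple of [8, 9, 18, 21]; the smallest such N is lcm(8, 9, 18, 21).
Start: lcm = T0 = 8
Fold in T1=9: gcd(8, 9) = 1; lcm(8, 9) = 8 * 9 / 1 = 72 / 1 = 72
Fold in T2=18: gcd(72, 18) = 18; lcm(72, 18) = 72 * 18 / 18 = 1296 / 18 = 72
Fold in T3=21: gcd(72, 21) = 3; lcm(72, 21) = 72 * 21 / 3 = 1512 / 3 = 504
Full cycle length = 504

Answer: 504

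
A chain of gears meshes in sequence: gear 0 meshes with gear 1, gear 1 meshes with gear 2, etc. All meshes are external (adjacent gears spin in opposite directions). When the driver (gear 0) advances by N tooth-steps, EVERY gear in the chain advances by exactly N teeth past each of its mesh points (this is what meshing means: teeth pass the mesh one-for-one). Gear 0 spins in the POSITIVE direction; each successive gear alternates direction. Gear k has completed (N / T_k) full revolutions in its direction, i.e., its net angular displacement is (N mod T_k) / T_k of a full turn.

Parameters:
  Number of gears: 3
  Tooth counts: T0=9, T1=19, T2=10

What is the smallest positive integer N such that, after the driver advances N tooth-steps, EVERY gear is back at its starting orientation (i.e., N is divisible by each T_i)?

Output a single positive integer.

Answer: 1710

Derivation:
Gear k returns to start when N is a multiple of T_k.
All gears at start simultaneously when N is a common multiple of [9, 19, 10]; the smallest such N is lcm(9, 19, 10).
Start: lcm = T0 = 9
Fold in T1=19: gcd(9, 19) = 1; lcm(9, 19) = 9 * 19 / 1 = 171 / 1 = 171
Fold in T2=10: gcd(171, 10) = 1; lcm(171, 10) = 171 * 10 / 1 = 1710 / 1 = 1710
Full cycle length = 1710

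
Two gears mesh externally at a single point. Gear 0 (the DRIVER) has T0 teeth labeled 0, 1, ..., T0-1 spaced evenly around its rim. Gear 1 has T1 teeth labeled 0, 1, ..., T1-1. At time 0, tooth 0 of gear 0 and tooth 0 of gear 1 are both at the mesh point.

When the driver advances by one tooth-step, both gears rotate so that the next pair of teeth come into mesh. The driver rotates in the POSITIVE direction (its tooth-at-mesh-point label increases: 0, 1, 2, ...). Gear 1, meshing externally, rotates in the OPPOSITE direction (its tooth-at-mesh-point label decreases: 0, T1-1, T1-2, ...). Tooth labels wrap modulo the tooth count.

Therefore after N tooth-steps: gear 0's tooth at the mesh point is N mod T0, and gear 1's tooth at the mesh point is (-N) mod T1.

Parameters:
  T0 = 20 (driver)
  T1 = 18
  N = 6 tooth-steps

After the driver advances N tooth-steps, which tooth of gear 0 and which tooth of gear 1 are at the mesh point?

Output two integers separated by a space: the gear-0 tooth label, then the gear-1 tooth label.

Gear 0 (driver, T0=20): tooth at mesh = N mod T0
  6 = 0 * 20 + 6, so 6 mod 20 = 6
  gear 0 tooth = 6
Gear 1 (driven, T1=18): tooth at mesh = (-N) mod T1
  6 = 0 * 18 + 6, so 6 mod 18 = 6
  (-6) mod 18 = (-6) mod 18 = 18 - 6 = 12
Mesh after 6 steps: gear-0 tooth 6 meets gear-1 tooth 12

Answer: 6 12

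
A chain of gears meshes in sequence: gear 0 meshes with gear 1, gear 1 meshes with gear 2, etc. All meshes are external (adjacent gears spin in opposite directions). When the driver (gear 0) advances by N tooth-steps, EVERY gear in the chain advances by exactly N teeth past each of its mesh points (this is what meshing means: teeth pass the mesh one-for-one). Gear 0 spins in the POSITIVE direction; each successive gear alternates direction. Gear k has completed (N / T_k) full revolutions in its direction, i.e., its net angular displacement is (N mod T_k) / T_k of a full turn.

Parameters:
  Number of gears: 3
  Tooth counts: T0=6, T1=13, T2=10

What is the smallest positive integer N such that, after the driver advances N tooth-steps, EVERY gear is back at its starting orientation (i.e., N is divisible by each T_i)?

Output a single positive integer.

Answer: 390

Derivation:
Gear k returns to start when N is a multiple of T_k.
All gears at start simultaneously when N is a common multiple of [6, 13, 10]; the smallest such N is lcm(6, 13, 10).
Start: lcm = T0 = 6
Fold in T1=13: gcd(6, 13) = 1; lcm(6, 13) = 6 * 13 / 1 = 78 / 1 = 78
Fold in T2=10: gcd(78, 10) = 2; lcm(78, 10) = 78 * 10 / 2 = 780 / 2 = 390
Full cycle length = 390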